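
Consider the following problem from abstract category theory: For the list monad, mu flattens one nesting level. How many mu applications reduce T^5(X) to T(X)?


Each application of mu: T^2 -> T removes one layer of nesting.
Starting at depth 5 (i.e., T^5(X)), we need to reach T(X).
Number of mu applications = 5 - 1 = 4

4


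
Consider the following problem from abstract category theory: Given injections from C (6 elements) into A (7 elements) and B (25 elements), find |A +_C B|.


The pushout A +_C B identifies the images of C in A and B.
|A +_C B| = |A| + |B| - |C| (for injections).
= 7 + 25 - 6 = 26

26


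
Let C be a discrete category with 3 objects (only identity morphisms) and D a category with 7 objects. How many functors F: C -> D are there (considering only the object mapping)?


A functor from a discrete category C to D is determined by
where each object maps. Each of the 3 objects of C can map
to any of the 7 objects of D independently.
Number of functors = 7^3 = 343

343


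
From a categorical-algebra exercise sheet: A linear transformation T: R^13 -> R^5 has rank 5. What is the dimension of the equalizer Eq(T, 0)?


The equalizer of f and the zero map is ker(f).
By the rank-nullity theorem: dim(ker(f)) = dim(domain) - rank(f).
dim(ker(f)) = 13 - 5 = 8

8


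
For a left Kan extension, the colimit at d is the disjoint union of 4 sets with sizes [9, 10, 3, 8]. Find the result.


Pointwise, the left Kan extension (Lan_F H)(d) is the colimit, indexed
by the comma category (F downarrow d), of H composed with the
projection (F downarrow d) -> C. Here that colimit is given
as a coproduct (disjoint union) of sets, so its cardinality is the
sum of the sizes of the summands.
Coproduct of sets with sizes: 9 + 10 + 3 + 8
= 30

30


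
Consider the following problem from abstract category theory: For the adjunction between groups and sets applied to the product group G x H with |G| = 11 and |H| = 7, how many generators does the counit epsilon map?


The counit epsilon_K: F(U(K)) -> K of the Free-Forgetful adjunction
maps |K| generators of F(U(K)) into K. For K = G x H (the product group),
|G x H| = |G| * |H|.
Total generators mapped = 11 * 7 = 77.

77


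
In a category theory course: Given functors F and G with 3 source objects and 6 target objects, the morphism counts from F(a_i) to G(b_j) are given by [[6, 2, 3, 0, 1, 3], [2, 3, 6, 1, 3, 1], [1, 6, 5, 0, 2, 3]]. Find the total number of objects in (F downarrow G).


Objects of (F downarrow G) are triples (a, b, h: F(a)->G(b)).
The count equals the sum of all entries in the hom-matrix.
sum(row 0) = 15
sum(row 1) = 16
sum(row 2) = 17
Grand total = 48

48


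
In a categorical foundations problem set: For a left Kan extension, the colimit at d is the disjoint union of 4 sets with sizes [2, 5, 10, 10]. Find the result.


Pointwise, the left Kan extension (Lan_F H)(d) is the colimit, indexed
by the comma category (F downarrow d), of H composed with the
projection (F downarrow d) -> C. Here that colimit is given
as a coproduct (disjoint union) of sets, so its cardinality is the
sum of the sizes of the summands.
Coproduct of sets with sizes: 2 + 5 + 10 + 10
= 27

27


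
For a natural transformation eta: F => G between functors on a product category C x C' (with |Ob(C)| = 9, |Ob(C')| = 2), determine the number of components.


A natural transformation eta: F => G assigns one component morphism per
object of the domain category.
The domain is the product category C x C', so
|Ob(C x C')| = |Ob(C)| * |Ob(C')| = 9 * 2 = 18.
Therefore eta has 18 component morphisms.

18


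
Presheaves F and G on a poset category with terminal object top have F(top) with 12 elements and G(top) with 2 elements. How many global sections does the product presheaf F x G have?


Global sections of a presheaf on a poset with terminal top satisfy
Gamma(H) ~ H(top). Presheaves admit pointwise products, so
(F x G)(top) = F(top) x G(top) (Cartesian product).
|Gamma(F x G)| = |F(top)| * |G(top)| = 12 * 2 = 24.

24


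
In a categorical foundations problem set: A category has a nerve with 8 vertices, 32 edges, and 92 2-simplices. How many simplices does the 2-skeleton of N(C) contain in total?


The 2-skeleton of the nerve N(C) consists of simplices in dimensions 0, 1, 2:
  |N(C)_0| = 8 (objects)
  |N(C)_1| = 32 (morphisms)
  |N(C)_2| = 92 (composable pairs)
Total = 8 + 32 + 92 = 132

132


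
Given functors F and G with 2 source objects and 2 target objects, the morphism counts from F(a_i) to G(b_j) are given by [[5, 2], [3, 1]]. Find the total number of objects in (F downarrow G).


Objects of (F downarrow G) are triples (a, b, h: F(a)->G(b)).
The count equals the sum of all entries in the hom-matrix.
sum(row 0) = 7
sum(row 1) = 4
Grand total = 11

11


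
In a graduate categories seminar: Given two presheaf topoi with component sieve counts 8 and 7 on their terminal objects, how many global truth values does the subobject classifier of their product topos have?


In a product of presheaf topoi E_1 x E_2, the subobject classifier
is Omega = Omega_1 x Omega_2 (componentwise), so
|Omega(top)| = |Omega_1(top_1)| * |Omega_2(top_2)|.
= 8 * 7 = 56.

56


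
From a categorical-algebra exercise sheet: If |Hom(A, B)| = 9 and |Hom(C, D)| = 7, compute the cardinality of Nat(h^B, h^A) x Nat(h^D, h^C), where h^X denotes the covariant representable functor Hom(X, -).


By the Yoneda lemma, Nat(h^B, h^A) is isomorphic to Hom(A, B),
so |Nat(h^B, h^A)| = |Hom(A, B)| and |Nat(h^D, h^C)| = |Hom(C, D)|.
|Hom(A, B)| = 9, |Hom(C, D)| = 7.
|Nat(h^B, h^A) x Nat(h^D, h^C)| = 9 * 7 = 63

63


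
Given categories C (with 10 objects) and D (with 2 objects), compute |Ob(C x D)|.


The product category C x D has objects that are pairs (c, d).
Number of pairs = |Ob(C)| * |Ob(D)| = 10 * 2 = 20

20


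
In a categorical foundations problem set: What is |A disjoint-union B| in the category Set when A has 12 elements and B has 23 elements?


In Set, the coproduct A + B is the disjoint union.
|A + B| = |A| + |B| = 12 + 23 = 35

35


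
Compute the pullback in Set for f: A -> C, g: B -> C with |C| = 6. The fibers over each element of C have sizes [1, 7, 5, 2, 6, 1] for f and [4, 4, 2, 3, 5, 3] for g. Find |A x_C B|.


The pullback A x_C B consists of pairs (a, b) with f(a) = g(b).
For each element c in C, the fiber product has |f^-1(c)| * |g^-1(c)| elements.
Summing over C: 1 * 4 + 7 * 4 + 5 * 2 + 2 * 3 + 6 * 5 + 1 * 3
= 4 + 28 + 10 + 6 + 30 + 3 = 81

81


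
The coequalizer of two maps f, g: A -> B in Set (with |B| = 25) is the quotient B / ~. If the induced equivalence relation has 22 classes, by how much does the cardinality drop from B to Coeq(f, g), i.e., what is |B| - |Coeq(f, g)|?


The coequalizer Coeq(f, g) = B / ~ has one element per equivalence class.
|B| = 25, |Coeq(f, g)| = 22.
|B| - |Coeq(f, g)| = 25 - 22 = 3.

3


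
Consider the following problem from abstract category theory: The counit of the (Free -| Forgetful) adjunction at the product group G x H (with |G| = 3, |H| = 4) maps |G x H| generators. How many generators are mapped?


The counit epsilon_K: F(U(K)) -> K of the Free-Forgetful adjunction
maps |K| generators of F(U(K)) into K. For K = G x H (the product group),
|G x H| = |G| * |H|.
Total generators mapped = 3 * 4 = 12.

12


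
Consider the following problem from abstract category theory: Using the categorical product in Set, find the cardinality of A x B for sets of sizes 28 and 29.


In Set, the product A x B is the Cartesian product.
By the universal property, |A x B| = |A| * |B|.
|A x B| = 28 * 29 = 812

812


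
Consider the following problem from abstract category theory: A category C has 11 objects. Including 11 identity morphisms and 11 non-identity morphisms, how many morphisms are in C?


Each object has an identity morphism, giving 11 identities.
Adding the 11 non-identity morphisms:
Total = 11 + 11 = 22

22


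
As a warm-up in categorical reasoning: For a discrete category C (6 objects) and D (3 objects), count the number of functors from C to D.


A functor from a discrete category C to D is determined by
where each object maps. Each of the 6 objects of C can map
to any of the 3 objects of D independently.
Number of functors = 3^6 = 729

729


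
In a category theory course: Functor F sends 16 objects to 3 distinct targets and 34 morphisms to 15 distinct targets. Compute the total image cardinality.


The image of F consists of distinct objects and distinct morphisms.
|Im(F)| on objects = 3
|Im(F)| on morphisms = 15
Total image cardinality = 3 + 15 = 18

18


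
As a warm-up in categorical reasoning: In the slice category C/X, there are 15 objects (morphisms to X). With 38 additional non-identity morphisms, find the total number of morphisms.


In the slice category C/X, objects are morphisms to X.
Identity morphisms: 15 (one per object of C/X).
Non-identity morphisms: 38.
Total = 15 + 38 = 53

53


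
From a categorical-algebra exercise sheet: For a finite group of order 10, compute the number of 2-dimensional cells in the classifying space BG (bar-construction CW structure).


In the bar-construction CW model of BG, the n-cells are indexed by
n-tuples [g_1|...|g_n] of non-identity elements of G (degenerate
simplices with some g_i = e do not contribute cells), so there are
(|G| - 1)^n n-cells.
For dim = 2 with |G| = 10:
cells = (10 - 1)^2 = 9^2 = 81

81


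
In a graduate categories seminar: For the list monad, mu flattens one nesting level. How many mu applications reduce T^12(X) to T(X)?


Each application of mu: T^2 -> T removes one layer of nesting.
Starting at depth 12 (i.e., T^12(X)), we need to reach T(X).
Number of mu applications = 12 - 1 = 11

11


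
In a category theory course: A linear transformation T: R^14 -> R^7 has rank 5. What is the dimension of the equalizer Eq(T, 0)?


The equalizer of f and the zero map is ker(f).
By the rank-nullity theorem: dim(ker(f)) = dim(domain) - rank(f).
dim(ker(f)) = 14 - 5 = 9

9


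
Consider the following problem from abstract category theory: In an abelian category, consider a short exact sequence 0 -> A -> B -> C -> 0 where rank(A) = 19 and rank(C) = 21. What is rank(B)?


For a short exact sequence 0 -> A -> B -> C -> 0,
rank is additive: rank(B) = rank(A) + rank(C).
rank(B) = 19 + 21 = 40

40


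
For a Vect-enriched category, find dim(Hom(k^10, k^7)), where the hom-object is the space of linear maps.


In Vect-enriched categories, Hom(k^n, k^m) is the space of m x n matrices.
dim(Hom(k^10, k^7)) = 7 * 10 = 70

70


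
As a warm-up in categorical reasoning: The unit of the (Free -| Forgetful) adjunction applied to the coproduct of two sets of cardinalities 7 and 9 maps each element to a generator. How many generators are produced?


The unit eta_X: X -> U(F(X)) of the Free-Forgetful adjunction
maps each element of X to a generator of F(X). For X = S + T (disjoint
union in Set), |S + T| = |S| + |T|.
Total mappings = 7 + 9 = 16.

16


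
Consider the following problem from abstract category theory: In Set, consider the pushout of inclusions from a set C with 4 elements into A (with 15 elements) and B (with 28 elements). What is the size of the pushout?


The pushout A +_C B identifies the images of C in A and B.
|A +_C B| = |A| + |B| - |C| (for injections).
= 15 + 28 - 4 = 39

39


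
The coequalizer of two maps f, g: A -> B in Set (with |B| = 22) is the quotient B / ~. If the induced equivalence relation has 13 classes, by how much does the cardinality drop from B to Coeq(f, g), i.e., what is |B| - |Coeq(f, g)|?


The coequalizer Coeq(f, g) = B / ~ has one element per equivalence class.
|B| = 22, |Coeq(f, g)| = 13.
|B| - |Coeq(f, g)| = 22 - 13 = 9.

9


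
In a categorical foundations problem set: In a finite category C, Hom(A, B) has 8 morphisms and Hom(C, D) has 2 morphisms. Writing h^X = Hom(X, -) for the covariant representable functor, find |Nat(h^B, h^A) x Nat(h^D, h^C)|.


By the Yoneda lemma, Nat(h^B, h^A) is isomorphic to Hom(A, B),
so |Nat(h^B, h^A)| = |Hom(A, B)| and |Nat(h^D, h^C)| = |Hom(C, D)|.
|Hom(A, B)| = 8, |Hom(C, D)| = 2.
|Nat(h^B, h^A) x Nat(h^D, h^C)| = 8 * 2 = 16

16


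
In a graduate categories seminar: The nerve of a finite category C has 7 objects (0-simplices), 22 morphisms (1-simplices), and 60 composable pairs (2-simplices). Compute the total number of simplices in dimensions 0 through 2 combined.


The 2-skeleton of the nerve N(C) consists of simplices in dimensions 0, 1, 2:
  |N(C)_0| = 7 (objects)
  |N(C)_1| = 22 (morphisms)
  |N(C)_2| = 60 (composable pairs)
Total = 7 + 22 + 60 = 89

89


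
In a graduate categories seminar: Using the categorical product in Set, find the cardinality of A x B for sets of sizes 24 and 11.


In Set, the product A x B is the Cartesian product.
By the universal property, |A x B| = |A| * |B|.
|A x B| = 24 * 11 = 264

264


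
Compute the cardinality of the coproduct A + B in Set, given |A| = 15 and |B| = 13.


In Set, the coproduct A + B is the disjoint union.
|A + B| = |A| + |B| = 15 + 13 = 28

28


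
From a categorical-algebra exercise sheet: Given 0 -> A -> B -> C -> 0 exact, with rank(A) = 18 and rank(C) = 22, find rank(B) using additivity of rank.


For a short exact sequence 0 -> A -> B -> C -> 0,
rank is additive: rank(B) = rank(A) + rank(C).
rank(B) = 18 + 22 = 40

40


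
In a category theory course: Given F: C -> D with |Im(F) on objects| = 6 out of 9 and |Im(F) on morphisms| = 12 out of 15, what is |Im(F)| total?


The image of F consists of distinct objects and distinct morphisms.
|Im(F)| on objects = 6
|Im(F)| on morphisms = 12
Total image cardinality = 6 + 12 = 18

18


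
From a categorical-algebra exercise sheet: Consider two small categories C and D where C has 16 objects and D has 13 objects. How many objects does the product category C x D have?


The product category C x D has objects that are pairs (c, d).
Number of pairs = |Ob(C)| * |Ob(D)| = 16 * 13 = 208

208


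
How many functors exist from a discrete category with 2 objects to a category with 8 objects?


A functor from a discrete category C to D is determined by
where each object maps. Each of the 2 objects of C can map
to any of the 8 objects of D independently.
Number of functors = 8^2 = 64

64


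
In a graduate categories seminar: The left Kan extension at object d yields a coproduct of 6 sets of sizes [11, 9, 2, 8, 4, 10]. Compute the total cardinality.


Pointwise, the left Kan extension (Lan_F H)(d) is the colimit, indexed
by the comma category (F downarrow d), of H composed with the
projection (F downarrow d) -> C. Here that colimit is given
as a coproduct (disjoint union) of sets, so its cardinality is the
sum of the sizes of the summands.
Coproduct of sets with sizes: 11 + 9 + 2 + 8 + 4 + 10
= 44

44


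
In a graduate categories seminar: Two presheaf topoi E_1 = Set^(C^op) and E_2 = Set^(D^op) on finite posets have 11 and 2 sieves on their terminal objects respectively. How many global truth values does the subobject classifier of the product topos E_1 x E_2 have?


In a product of presheaf topoi E_1 x E_2, the subobject classifier
is Omega = Omega_1 x Omega_2 (componentwise), so
|Omega(top)| = |Omega_1(top_1)| * |Omega_2(top_2)|.
= 11 * 2 = 22.

22


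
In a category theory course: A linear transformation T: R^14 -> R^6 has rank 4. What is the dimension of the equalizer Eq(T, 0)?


The equalizer of f and the zero map is ker(f).
By the rank-nullity theorem: dim(ker(f)) = dim(domain) - rank(f).
dim(ker(f)) = 14 - 4 = 10

10


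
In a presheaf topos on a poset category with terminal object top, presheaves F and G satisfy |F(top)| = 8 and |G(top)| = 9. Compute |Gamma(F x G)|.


Global sections of a presheaf on a poset with terminal top satisfy
Gamma(H) ~ H(top). Presheaves admit pointwise products, so
(F x G)(top) = F(top) x G(top) (Cartesian product).
|Gamma(F x G)| = |F(top)| * |G(top)| = 8 * 9 = 72.

72


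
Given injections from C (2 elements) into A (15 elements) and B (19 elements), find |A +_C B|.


The pushout A +_C B identifies the images of C in A and B.
|A +_C B| = |A| + |B| - |C| (for injections).
= 15 + 19 - 2 = 32

32


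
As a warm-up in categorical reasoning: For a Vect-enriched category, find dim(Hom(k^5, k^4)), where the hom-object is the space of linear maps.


In Vect-enriched categories, Hom(k^n, k^m) is the space of m x n matrices.
dim(Hom(k^5, k^4)) = 4 * 5 = 20

20


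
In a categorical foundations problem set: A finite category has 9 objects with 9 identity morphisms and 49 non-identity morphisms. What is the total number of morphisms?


Each object has an identity morphism, giving 9 identities.
Adding the 49 non-identity morphisms:
Total = 9 + 49 = 58

58


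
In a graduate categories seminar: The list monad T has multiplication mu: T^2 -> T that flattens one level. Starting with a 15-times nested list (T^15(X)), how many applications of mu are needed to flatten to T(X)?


Each application of mu: T^2 -> T removes one layer of nesting.
Starting at depth 15 (i.e., T^15(X)), we need to reach T(X).
Number of mu applications = 15 - 1 = 14

14


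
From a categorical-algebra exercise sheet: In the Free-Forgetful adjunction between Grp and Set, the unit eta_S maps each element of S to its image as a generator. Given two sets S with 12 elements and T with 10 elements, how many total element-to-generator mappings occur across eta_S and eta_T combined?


The unit eta_X: X -> U(F(X)) of the Free-Forgetful adjunction
maps each element of X to a generator of F(X). For X = S + T (disjoint
union in Set), |S + T| = |S| + |T|.
Total mappings = 12 + 10 = 22.

22


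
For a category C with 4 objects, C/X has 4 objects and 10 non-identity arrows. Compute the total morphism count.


In the slice category C/X, objects are morphisms to X.
Identity morphisms: 4 (one per object of C/X).
Non-identity morphisms: 10.
Total = 4 + 10 = 14

14


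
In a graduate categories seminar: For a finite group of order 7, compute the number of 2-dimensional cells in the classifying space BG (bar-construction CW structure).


In the bar-construction CW model of BG, the n-cells are indexed by
n-tuples [g_1|...|g_n] of non-identity elements of G (degenerate
simplices with some g_i = e do not contribute cells), so there are
(|G| - 1)^n n-cells.
For dim = 2 with |G| = 7:
cells = (7 - 1)^2 = 6^2 = 36

36


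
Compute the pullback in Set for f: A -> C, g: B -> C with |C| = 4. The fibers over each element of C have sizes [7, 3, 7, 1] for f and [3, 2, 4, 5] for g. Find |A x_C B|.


The pullback A x_C B consists of pairs (a, b) with f(a) = g(b).
For each element c in C, the fiber product has |f^-1(c)| * |g^-1(c)| elements.
Summing over C: 7 * 3 + 3 * 2 + 7 * 4 + 1 * 5
= 21 + 6 + 28 + 5 = 60

60


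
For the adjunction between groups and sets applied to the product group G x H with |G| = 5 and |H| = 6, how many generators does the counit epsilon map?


The counit epsilon_K: F(U(K)) -> K of the Free-Forgetful adjunction
maps |K| generators of F(U(K)) into K. For K = G x H (the product group),
|G x H| = |G| * |H|.
Total generators mapped = 5 * 6 = 30.

30


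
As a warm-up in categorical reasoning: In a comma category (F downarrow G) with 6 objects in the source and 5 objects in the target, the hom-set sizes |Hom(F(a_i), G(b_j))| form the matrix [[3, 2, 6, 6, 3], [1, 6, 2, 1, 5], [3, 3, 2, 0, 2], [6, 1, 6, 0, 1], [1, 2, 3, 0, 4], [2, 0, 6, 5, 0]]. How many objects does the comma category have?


Objects of (F downarrow G) are triples (a, b, h: F(a)->G(b)).
The count equals the sum of all entries in the hom-matrix.
sum(row 0) = 20
sum(row 1) = 15
sum(row 2) = 10
sum(row 3) = 14
sum(row 4) = 10
sum(row 5) = 13
Grand total = 82

82


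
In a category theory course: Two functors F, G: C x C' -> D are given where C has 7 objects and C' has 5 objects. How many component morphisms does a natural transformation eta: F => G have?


A natural transformation eta: F => G assigns one component morphism per
object of the domain category.
The domain is the product category C x C', so
|Ob(C x C')| = |Ob(C)| * |Ob(C')| = 7 * 5 = 35.
Therefore eta has 35 component morphisms.

35


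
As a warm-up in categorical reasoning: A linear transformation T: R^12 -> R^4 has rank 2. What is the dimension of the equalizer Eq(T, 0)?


The equalizer of f and the zero map is ker(f).
By the rank-nullity theorem: dim(ker(f)) = dim(domain) - rank(f).
dim(ker(f)) = 12 - 2 = 10

10


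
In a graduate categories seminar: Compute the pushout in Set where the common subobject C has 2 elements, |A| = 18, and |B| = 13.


The pushout A +_C B identifies the images of C in A and B.
|A +_C B| = |A| + |B| - |C| (for injections).
= 18 + 13 - 2 = 29

29


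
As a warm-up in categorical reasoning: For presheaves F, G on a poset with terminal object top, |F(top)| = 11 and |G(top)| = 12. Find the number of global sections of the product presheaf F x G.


Global sections of a presheaf on a poset with terminal top satisfy
Gamma(H) ~ H(top). Presheaves admit pointwise products, so
(F x G)(top) = F(top) x G(top) (Cartesian product).
|Gamma(F x G)| = |F(top)| * |G(top)| = 11 * 12 = 132.

132


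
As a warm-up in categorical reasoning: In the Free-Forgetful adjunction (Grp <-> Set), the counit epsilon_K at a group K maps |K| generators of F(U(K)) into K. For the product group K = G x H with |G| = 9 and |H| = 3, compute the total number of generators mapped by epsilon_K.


The counit epsilon_K: F(U(K)) -> K of the Free-Forgetful adjunction
maps |K| generators of F(U(K)) into K. For K = G x H (the product group),
|G x H| = |G| * |H|.
Total generators mapped = 9 * 3 = 27.

27


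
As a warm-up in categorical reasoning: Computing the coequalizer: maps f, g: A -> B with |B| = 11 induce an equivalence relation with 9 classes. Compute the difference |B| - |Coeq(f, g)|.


The coequalizer Coeq(f, g) = B / ~ has one element per equivalence class.
|B| = 11, |Coeq(f, g)| = 9.
|B| - |Coeq(f, g)| = 11 - 9 = 2.

2


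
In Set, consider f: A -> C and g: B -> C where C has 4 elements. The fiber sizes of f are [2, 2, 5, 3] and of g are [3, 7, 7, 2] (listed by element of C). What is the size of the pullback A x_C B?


The pullback A x_C B consists of pairs (a, b) with f(a) = g(b).
For each element c in C, the fiber product has |f^-1(c)| * |g^-1(c)| elements.
Summing over C: 2 * 3 + 2 * 7 + 5 * 7 + 3 * 2
= 6 + 14 + 35 + 6 = 61

61


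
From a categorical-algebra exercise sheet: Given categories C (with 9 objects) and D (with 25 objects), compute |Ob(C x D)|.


The product category C x D has objects that are pairs (c, d).
Number of pairs = |Ob(C)| * |Ob(D)| = 9 * 25 = 225

225


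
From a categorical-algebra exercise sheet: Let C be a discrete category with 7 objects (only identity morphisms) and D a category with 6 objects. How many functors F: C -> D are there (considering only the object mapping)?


A functor from a discrete category C to D is determined by
where each object maps. Each of the 7 objects of C can map
to any of the 6 objects of D independently.
Number of functors = 6^7 = 279936

279936


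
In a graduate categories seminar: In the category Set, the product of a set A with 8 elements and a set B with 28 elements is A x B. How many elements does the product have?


In Set, the product A x B is the Cartesian product.
By the universal property, |A x B| = |A| * |B|.
|A x B| = 8 * 28 = 224

224


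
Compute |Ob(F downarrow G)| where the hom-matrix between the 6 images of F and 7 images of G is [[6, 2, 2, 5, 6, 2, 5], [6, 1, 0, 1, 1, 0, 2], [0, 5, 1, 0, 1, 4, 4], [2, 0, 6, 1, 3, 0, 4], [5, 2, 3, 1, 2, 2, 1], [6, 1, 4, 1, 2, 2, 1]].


Objects of (F downarrow G) are triples (a, b, h: F(a)->G(b)).
The count equals the sum of all entries in the hom-matrix.
sum(row 0) = 28
sum(row 1) = 11
sum(row 2) = 15
sum(row 3) = 16
sum(row 4) = 16
sum(row 5) = 17
Grand total = 103

103


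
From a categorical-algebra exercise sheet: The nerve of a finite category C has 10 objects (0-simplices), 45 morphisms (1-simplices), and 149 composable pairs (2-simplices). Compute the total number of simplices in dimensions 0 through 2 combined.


The 2-skeleton of the nerve N(C) consists of simplices in dimensions 0, 1, 2:
  |N(C)_0| = 10 (objects)
  |N(C)_1| = 45 (morphisms)
  |N(C)_2| = 149 (composable pairs)
Total = 10 + 45 + 149 = 204

204


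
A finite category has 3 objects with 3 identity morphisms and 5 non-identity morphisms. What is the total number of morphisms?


Each object has an identity morphism, giving 3 identities.
Adding the 5 non-identity morphisms:
Total = 3 + 5 = 8

8


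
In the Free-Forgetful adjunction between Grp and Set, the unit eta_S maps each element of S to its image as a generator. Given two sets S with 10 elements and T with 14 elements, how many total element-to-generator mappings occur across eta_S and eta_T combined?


The unit eta_X: X -> U(F(X)) of the Free-Forgetful adjunction
maps each element of X to a generator of F(X). For X = S + T (disjoint
union in Set), |S + T| = |S| + |T|.
Total mappings = 10 + 14 = 24.

24


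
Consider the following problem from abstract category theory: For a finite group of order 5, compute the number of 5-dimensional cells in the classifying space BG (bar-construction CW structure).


In the bar-construction CW model of BG, the n-cells are indexed by
n-tuples [g_1|...|g_n] of non-identity elements of G (degenerate
simplices with some g_i = e do not contribute cells), so there are
(|G| - 1)^n n-cells.
For dim = 5 with |G| = 5:
cells = (5 - 1)^5 = 4^5 = 1024

1024


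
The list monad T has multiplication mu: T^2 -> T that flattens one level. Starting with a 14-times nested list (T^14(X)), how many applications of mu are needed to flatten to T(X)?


Each application of mu: T^2 -> T removes one layer of nesting.
Starting at depth 14 (i.e., T^14(X)), we need to reach T(X).
Number of mu applications = 14 - 1 = 13

13


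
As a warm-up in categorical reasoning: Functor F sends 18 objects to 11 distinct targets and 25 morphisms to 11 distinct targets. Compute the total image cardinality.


The image of F consists of distinct objects and distinct morphisms.
|Im(F)| on objects = 11
|Im(F)| on morphisms = 11
Total image cardinality = 11 + 11 = 22

22


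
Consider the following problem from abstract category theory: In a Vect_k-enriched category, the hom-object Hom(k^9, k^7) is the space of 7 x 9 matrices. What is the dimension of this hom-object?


In Vect-enriched categories, Hom(k^n, k^m) is the space of m x n matrices.
dim(Hom(k^9, k^7)) = 7 * 9 = 63

63


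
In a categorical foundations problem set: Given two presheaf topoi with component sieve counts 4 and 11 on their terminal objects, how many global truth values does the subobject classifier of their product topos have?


In a product of presheaf topoi E_1 x E_2, the subobject classifier
is Omega = Omega_1 x Omega_2 (componentwise), so
|Omega(top)| = |Omega_1(top_1)| * |Omega_2(top_2)|.
= 4 * 11 = 44.

44


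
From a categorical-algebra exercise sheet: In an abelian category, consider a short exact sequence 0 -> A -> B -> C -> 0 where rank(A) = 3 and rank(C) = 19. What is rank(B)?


For a short exact sequence 0 -> A -> B -> C -> 0,
rank is additive: rank(B) = rank(A) + rank(C).
rank(B) = 3 + 19 = 22

22


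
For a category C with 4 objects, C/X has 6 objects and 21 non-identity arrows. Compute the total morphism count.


In the slice category C/X, objects are morphisms to X.
Identity morphisms: 6 (one per object of C/X).
Non-identity morphisms: 21.
Total = 6 + 21 = 27

27


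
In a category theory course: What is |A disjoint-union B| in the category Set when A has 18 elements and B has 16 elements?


In Set, the coproduct A + B is the disjoint union.
|A + B| = |A| + |B| = 18 + 16 = 34

34


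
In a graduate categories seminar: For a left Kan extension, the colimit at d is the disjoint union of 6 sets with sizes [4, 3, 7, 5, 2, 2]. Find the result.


Pointwise, the left Kan extension (Lan_F H)(d) is the colimit, indexed
by the comma category (F downarrow d), of H composed with the
projection (F downarrow d) -> C. Here that colimit is given
as a coproduct (disjoint union) of sets, so its cardinality is the
sum of the sizes of the summands.
Coproduct of sets with sizes: 4 + 3 + 7 + 5 + 2 + 2
= 23

23


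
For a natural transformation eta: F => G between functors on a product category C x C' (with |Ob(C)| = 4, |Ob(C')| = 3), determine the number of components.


A natural transformation eta: F => G assigns one component morphism per
object of the domain category.
The domain is the product category C x C', so
|Ob(C x C')| = |Ob(C)| * |Ob(C')| = 4 * 3 = 12.
Therefore eta has 12 component morphisms.

12


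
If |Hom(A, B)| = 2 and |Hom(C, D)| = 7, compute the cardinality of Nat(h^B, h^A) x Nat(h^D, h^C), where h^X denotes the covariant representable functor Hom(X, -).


By the Yoneda lemma, Nat(h^B, h^A) is isomorphic to Hom(A, B),
so |Nat(h^B, h^A)| = |Hom(A, B)| and |Nat(h^D, h^C)| = |Hom(C, D)|.
|Hom(A, B)| = 2, |Hom(C, D)| = 7.
|Nat(h^B, h^A) x Nat(h^D, h^C)| = 2 * 7 = 14

14


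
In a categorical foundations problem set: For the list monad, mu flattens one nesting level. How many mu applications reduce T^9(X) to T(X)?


Each application of mu: T^2 -> T removes one layer of nesting.
Starting at depth 9 (i.e., T^9(X)), we need to reach T(X).
Number of mu applications = 9 - 1 = 8

8


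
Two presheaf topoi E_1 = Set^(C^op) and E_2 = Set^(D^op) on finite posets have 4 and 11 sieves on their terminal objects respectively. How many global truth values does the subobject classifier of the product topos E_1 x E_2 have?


In a product of presheaf topoi E_1 x E_2, the subobject classifier
is Omega = Omega_1 x Omega_2 (componentwise), so
|Omega(top)| = |Omega_1(top_1)| * |Omega_2(top_2)|.
= 4 * 11 = 44.

44


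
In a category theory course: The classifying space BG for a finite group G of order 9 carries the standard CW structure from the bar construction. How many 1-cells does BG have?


In the bar-construction CW model of BG, the n-cells are indexed by
n-tuples [g_1|...|g_n] of non-identity elements of G (degenerate
simplices with some g_i = e do not contribute cells), so there are
(|G| - 1)^n n-cells.
For dim = 1 with |G| = 9:
cells = (9 - 1)^1 = 8^1 = 8

8


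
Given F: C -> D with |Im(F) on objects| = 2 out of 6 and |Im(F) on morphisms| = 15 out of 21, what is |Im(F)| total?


The image of F consists of distinct objects and distinct morphisms.
|Im(F)| on objects = 2
|Im(F)| on morphisms = 15
Total image cardinality = 2 + 15 = 17

17


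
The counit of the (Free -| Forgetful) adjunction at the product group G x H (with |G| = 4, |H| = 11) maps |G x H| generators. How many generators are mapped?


The counit epsilon_K: F(U(K)) -> K of the Free-Forgetful adjunction
maps |K| generators of F(U(K)) into K. For K = G x H (the product group),
|G x H| = |G| * |H|.
Total generators mapped = 4 * 11 = 44.

44


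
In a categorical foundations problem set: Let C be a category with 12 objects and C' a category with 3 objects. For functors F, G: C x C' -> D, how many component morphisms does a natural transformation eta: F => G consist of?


A natural transformation eta: F => G assigns one component morphism per
object of the domain category.
The domain is the product category C x C', so
|Ob(C x C')| = |Ob(C)| * |Ob(C')| = 12 * 3 = 36.
Therefore eta has 36 component morphisms.

36


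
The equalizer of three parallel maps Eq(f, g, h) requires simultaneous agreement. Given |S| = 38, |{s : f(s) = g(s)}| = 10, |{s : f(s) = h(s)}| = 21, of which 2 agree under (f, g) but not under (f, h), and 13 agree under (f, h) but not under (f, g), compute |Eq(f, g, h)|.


Eq(f, g, h) is the triple-agreement set: points in S where all three
maps take the same value. Using inclusion-exclusion on the pairwise data:
Pair (f, g) agrees on 10 points; pair (f, h) on 21 points.
Points agreeing under (f, g) but not (f, h) = 2; under (f, h) but not (f, g) = 13.
Triple-agreement = agreement-in-(f, g) minus points that agree under (f, g) but not (f, h):
|Eq(f, g, h)| = 10 - 2 = 8
(cross-check via (f, h): 21 - 13 = 8.)

8


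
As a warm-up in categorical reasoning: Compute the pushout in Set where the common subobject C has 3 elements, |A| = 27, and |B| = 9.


The pushout A +_C B identifies the images of C in A and B.
|A +_C B| = |A| + |B| - |C| (for injections).
= 27 + 9 - 3 = 33

33


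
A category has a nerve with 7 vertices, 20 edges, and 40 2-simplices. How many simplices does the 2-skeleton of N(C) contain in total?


The 2-skeleton of the nerve N(C) consists of simplices in dimensions 0, 1, 2:
  |N(C)_0| = 7 (objects)
  |N(C)_1| = 20 (morphisms)
  |N(C)_2| = 40 (composable pairs)
Total = 7 + 20 + 40 = 67

67


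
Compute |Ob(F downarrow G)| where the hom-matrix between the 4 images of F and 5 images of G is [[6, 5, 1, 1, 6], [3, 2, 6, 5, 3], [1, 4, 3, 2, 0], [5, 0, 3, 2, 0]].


Objects of (F downarrow G) are triples (a, b, h: F(a)->G(b)).
The count equals the sum of all entries in the hom-matrix.
sum(row 0) = 19
sum(row 1) = 19
sum(row 2) = 10
sum(row 3) = 10
Grand total = 58

58


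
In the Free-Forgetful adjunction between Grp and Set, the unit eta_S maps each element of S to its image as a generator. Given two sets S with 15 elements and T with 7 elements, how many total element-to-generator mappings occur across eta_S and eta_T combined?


The unit eta_X: X -> U(F(X)) of the Free-Forgetful adjunction
maps each element of X to a generator of F(X). For X = S + T (disjoint
union in Set), |S + T| = |S| + |T|.
Total mappings = 15 + 7 = 22.

22


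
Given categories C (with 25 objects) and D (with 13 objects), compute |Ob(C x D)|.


The product category C x D has objects that are pairs (c, d).
Number of pairs = |Ob(C)| * |Ob(D)| = 25 * 13 = 325

325


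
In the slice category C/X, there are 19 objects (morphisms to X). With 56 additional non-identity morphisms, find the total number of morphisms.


In the slice category C/X, objects are morphisms to X.
Identity morphisms: 19 (one per object of C/X).
Non-identity morphisms: 56.
Total = 19 + 56 = 75

75


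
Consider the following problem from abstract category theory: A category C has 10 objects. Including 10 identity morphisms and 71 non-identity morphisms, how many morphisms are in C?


Each object has an identity morphism, giving 10 identities.
Adding the 71 non-identity morphisms:
Total = 10 + 71 = 81

81


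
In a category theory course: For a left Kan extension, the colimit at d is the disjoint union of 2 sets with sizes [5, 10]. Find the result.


Pointwise, the left Kan extension (Lan_F H)(d) is the colimit, indexed
by the comma category (F downarrow d), of H composed with the
projection (F downarrow d) -> C. Here that colimit is given
as a coproduct (disjoint union) of sets, so its cardinality is the
sum of the sizes of the summands.
Coproduct of sets with sizes: 5 + 10
= 15

15


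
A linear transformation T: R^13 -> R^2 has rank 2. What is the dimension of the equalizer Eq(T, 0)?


The equalizer of f and the zero map is ker(f).
By the rank-nullity theorem: dim(ker(f)) = dim(domain) - rank(f).
dim(ker(f)) = 13 - 2 = 11

11


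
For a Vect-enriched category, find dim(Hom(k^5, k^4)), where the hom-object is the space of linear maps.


In Vect-enriched categories, Hom(k^n, k^m) is the space of m x n matrices.
dim(Hom(k^5, k^4)) = 4 * 5 = 20

20


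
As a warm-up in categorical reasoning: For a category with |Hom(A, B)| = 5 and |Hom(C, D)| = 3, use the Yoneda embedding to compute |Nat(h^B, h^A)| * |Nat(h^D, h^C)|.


By the Yoneda lemma, Nat(h^B, h^A) is isomorphic to Hom(A, B),
so |Nat(h^B, h^A)| = |Hom(A, B)| and |Nat(h^D, h^C)| = |Hom(C, D)|.
|Hom(A, B)| = 5, |Hom(C, D)| = 3.
|Nat(h^B, h^A) x Nat(h^D, h^C)| = 5 * 3 = 15

15


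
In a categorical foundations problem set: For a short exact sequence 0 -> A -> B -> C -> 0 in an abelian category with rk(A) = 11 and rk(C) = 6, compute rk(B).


For a short exact sequence 0 -> A -> B -> C -> 0,
rank is additive: rank(B) = rank(A) + rank(C).
rank(B) = 11 + 6 = 17

17


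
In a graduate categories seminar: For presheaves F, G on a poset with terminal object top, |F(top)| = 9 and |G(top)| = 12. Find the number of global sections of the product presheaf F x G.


Global sections of a presheaf on a poset with terminal top satisfy
Gamma(H) ~ H(top). Presheaves admit pointwise products, so
(F x G)(top) = F(top) x G(top) (Cartesian product).
|Gamma(F x G)| = |F(top)| * |G(top)| = 9 * 12 = 108.

108


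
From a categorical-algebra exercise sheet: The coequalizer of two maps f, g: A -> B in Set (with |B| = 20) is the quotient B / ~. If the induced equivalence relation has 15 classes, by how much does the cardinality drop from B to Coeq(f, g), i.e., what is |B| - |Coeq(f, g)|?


The coequalizer Coeq(f, g) = B / ~ has one element per equivalence class.
|B| = 20, |Coeq(f, g)| = 15.
|B| - |Coeq(f, g)| = 20 - 15 = 5.

5


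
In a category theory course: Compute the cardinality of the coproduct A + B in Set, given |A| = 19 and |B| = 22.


In Set, the coproduct A + B is the disjoint union.
|A + B| = |A| + |B| = 19 + 22 = 41

41


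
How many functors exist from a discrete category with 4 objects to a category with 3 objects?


A functor from a discrete category C to D is determined by
where each object maps. Each of the 4 objects of C can map
to any of the 3 objects of D independently.
Number of functors = 3^4 = 81

81


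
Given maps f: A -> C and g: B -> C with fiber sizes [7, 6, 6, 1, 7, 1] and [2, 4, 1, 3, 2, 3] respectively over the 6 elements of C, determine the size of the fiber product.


The pullback A x_C B consists of pairs (a, b) with f(a) = g(b).
For each element c in C, the fiber product has |f^-1(c)| * |g^-1(c)| elements.
Summing over C: 7 * 2 + 6 * 4 + 6 * 1 + 1 * 3 + 7 * 2 + 1 * 3
= 14 + 24 + 6 + 3 + 14 + 3 = 64

64


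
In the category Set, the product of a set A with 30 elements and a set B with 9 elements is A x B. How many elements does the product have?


In Set, the product A x B is the Cartesian product.
By the universal property, |A x B| = |A| * |B|.
|A x B| = 30 * 9 = 270

270


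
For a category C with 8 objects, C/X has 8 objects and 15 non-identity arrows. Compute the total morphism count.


In the slice category C/X, objects are morphisms to X.
Identity morphisms: 8 (one per object of C/X).
Non-identity morphisms: 15.
Total = 8 + 15 = 23

23


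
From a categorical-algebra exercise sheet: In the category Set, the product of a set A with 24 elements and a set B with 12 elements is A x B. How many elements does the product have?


In Set, the product A x B is the Cartesian product.
By the universal property, |A x B| = |A| * |B|.
|A x B| = 24 * 12 = 288

288


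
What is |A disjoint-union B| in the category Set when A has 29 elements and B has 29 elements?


In Set, the coproduct A + B is the disjoint union.
|A + B| = |A| + |B| = 29 + 29 = 58

58


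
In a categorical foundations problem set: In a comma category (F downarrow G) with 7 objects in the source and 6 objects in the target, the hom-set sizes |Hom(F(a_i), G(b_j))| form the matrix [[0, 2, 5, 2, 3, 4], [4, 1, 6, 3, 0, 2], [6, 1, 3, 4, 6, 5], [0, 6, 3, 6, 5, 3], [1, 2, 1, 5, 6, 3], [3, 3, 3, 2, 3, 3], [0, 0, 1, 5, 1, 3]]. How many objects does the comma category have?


Objects of (F downarrow G) are triples (a, b, h: F(a)->G(b)).
The count equals the sum of all entries in the hom-matrix.
sum(row 0) = 16
sum(row 1) = 16
sum(row 2) = 25
sum(row 3) = 23
sum(row 4) = 18
sum(row 5) = 17
sum(row 6) = 10
Grand total = 125

125


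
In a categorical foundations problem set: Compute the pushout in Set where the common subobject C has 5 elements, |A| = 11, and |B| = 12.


The pushout A +_C B identifies the images of C in A and B.
|A +_C B| = |A| + |B| - |C| (for injections).
= 11 + 12 - 5 = 18

18
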